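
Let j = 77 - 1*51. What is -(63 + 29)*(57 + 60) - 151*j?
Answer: -14690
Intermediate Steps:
j = 26 (j = 77 - 51 = 26)
-(63 + 29)*(57 + 60) - 151*j = -(63 + 29)*(57 + 60) - 151*26 = -92*117 - 3926 = -1*10764 - 3926 = -10764 - 3926 = -14690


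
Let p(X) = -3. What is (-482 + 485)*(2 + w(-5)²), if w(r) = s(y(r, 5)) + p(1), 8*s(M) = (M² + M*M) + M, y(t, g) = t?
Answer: 1707/64 ≈ 26.672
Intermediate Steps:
s(M) = M²/4 + M/8 (s(M) = ((M² + M*M) + M)/8 = ((M² + M²) + M)/8 = (2*M² + M)/8 = (M + 2*M²)/8 = M²/4 + M/8)
w(r) = -3 + r*(1 + 2*r)/8 (w(r) = r*(1 + 2*r)/8 - 3 = -3 + r*(1 + 2*r)/8)
(-482 + 485)*(2 + w(-5)²) = (-482 + 485)*(2 + (-3 + (⅛)*(-5)*(1 + 2*(-5)))²) = 3*(2 + (-3 + (⅛)*(-5)*(1 - 10))²) = 3*(2 + (-3 + (⅛)*(-5)*(-9))²) = 3*(2 + (-3 + 45/8)²) = 3*(2 + (21/8)²) = 3*(2 + 441/64) = 3*(569/64) = 1707/64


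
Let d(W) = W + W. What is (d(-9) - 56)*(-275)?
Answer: 20350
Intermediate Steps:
d(W) = 2*W
(d(-9) - 56)*(-275) = (2*(-9) - 56)*(-275) = (-18 - 56)*(-275) = -74*(-275) = 20350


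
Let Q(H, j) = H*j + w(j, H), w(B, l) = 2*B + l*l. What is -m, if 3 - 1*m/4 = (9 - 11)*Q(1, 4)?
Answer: -116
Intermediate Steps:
w(B, l) = l² + 2*B (w(B, l) = 2*B + l² = l² + 2*B)
Q(H, j) = H² + 2*j + H*j (Q(H, j) = H*j + (H² + 2*j) = H² + 2*j + H*j)
m = 116 (m = 12 - 4*(9 - 11)*(1² + 2*4 + 1*4) = 12 - (-8)*(1 + 8 + 4) = 12 - (-8)*13 = 12 - 4*(-26) = 12 + 104 = 116)
-m = -1*116 = -116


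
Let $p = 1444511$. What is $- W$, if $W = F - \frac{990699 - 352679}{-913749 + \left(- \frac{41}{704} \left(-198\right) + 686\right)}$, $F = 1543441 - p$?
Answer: $- \frac{2890522234350}{29217647} \approx -98931.0$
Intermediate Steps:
$F = 98930$ ($F = 1543441 - 1444511 = 98930$)
$W = \frac{2890522234350}{29217647}$ ($W = 98930 - \frac{990699 - 352679}{-913749 + \left(- \frac{41}{704} \left(-198\right) + 686\right)} = 98930 - \frac{638020}{-913749 + \left(\left(-41\right) \frac{1}{704} \left(-198\right) + 686\right)} = 98930 - \frac{638020}{-913749 + \left(\left(- \frac{41}{704}\right) \left(-198\right) + 686\right)} = 98930 - \frac{638020}{-913749 + \left(\frac{369}{32} + 686\right)} = 98930 - \frac{638020}{-913749 + \frac{22321}{32}} = 98930 - \frac{638020}{- \frac{29217647}{32}} = 98930 - 638020 \left(- \frac{32}{29217647}\right) = 98930 - - \frac{20416640}{29217647} = 98930 + \frac{20416640}{29217647} = \frac{2890522234350}{29217647} \approx 98931.0$)
$- W = \left(-1\right) \frac{2890522234350}{29217647} = - \frac{2890522234350}{29217647}$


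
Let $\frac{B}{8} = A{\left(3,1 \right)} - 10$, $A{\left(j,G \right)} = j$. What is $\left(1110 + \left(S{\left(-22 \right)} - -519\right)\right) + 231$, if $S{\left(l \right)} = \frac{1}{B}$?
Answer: $\frac{104159}{56} \approx 1860.0$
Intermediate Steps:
$B = -56$ ($B = 8 \left(3 - 10\right) = 8 \left(-7\right) = -56$)
$S{\left(l \right)} = - \frac{1}{56}$ ($S{\left(l \right)} = \frac{1}{-56} = - \frac{1}{56}$)
$\left(1110 + \left(S{\left(-22 \right)} - -519\right)\right) + 231 = \left(1110 - - \frac{29063}{56}\right) + 231 = \left(1110 + \left(- \frac{1}{56} + 519\right)\right) + 231 = \left(1110 + \frac{29063}{56}\right) + 231 = \frac{91223}{56} + 231 = \frac{104159}{56}$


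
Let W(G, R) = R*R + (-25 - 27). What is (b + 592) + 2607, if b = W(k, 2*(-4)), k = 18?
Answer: 3211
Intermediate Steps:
W(G, R) = -52 + R**2 (W(G, R) = R**2 - 52 = -52 + R**2)
b = 12 (b = -52 + (2*(-4))**2 = -52 + (-8)**2 = -52 + 64 = 12)
(b + 592) + 2607 = (12 + 592) + 2607 = 604 + 2607 = 3211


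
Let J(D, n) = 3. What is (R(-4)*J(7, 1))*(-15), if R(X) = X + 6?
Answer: -90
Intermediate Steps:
R(X) = 6 + X
(R(-4)*J(7, 1))*(-15) = ((6 - 4)*3)*(-15) = (2*3)*(-15) = 6*(-15) = -90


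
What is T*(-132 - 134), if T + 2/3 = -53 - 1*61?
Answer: 91504/3 ≈ 30501.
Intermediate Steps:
T = -344/3 (T = -2/3 + (-53 - 1*61) = -2/3 + (-53 - 61) = -2/3 - 114 = -344/3 ≈ -114.67)
T*(-132 - 134) = -344*(-132 - 134)/3 = -344/3*(-266) = 91504/3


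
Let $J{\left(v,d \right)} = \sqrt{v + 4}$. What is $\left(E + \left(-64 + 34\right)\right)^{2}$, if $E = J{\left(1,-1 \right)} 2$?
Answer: $920 - 120 \sqrt{5} \approx 651.67$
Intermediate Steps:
$J{\left(v,d \right)} = \sqrt{4 + v}$
$E = 2 \sqrt{5}$ ($E = \sqrt{4 + 1} \cdot 2 = \sqrt{5} \cdot 2 = 2 \sqrt{5} \approx 4.4721$)
$\left(E + \left(-64 + 34\right)\right)^{2} = \left(2 \sqrt{5} + \left(-64 + 34\right)\right)^{2} = \left(2 \sqrt{5} - 30\right)^{2} = \left(-30 + 2 \sqrt{5}\right)^{2}$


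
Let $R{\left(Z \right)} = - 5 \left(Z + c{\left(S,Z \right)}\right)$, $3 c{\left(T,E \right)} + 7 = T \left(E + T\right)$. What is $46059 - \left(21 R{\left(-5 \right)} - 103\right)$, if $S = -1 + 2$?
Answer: $45252$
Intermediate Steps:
$S = 1$
$c{\left(T,E \right)} = - \frac{7}{3} + \frac{T \left(E + T\right)}{3}$
$R{\left(Z \right)} = 10 - \frac{20 Z}{3}$ ($R{\left(Z \right)} = - 5 \left(Z + \left(- \frac{7}{3} + \frac{1^{2}}{3} + \frac{1}{3} Z 1\right)\right) = - 5 \left(Z + \left(- \frac{7}{3} + \frac{1}{3} \cdot 1 + \frac{Z}{3}\right)\right) = - 5 \left(Z + \left(- \frac{7}{3} + \frac{1}{3} + \frac{Z}{3}\right)\right) = - 5 \left(Z + \left(-2 + \frac{Z}{3}\right)\right) = - 5 \left(-2 + \frac{4 Z}{3}\right) = 10 - \frac{20 Z}{3}$)
$46059 - \left(21 R{\left(-5 \right)} - 103\right) = 46059 - \left(21 \left(10 - - \frac{100}{3}\right) - 103\right) = 46059 - \left(21 \left(10 + \frac{100}{3}\right) - 103\right) = 46059 - \left(21 \cdot \frac{130}{3} - 103\right) = 46059 - \left(910 - 103\right) = 46059 - 807 = 45252$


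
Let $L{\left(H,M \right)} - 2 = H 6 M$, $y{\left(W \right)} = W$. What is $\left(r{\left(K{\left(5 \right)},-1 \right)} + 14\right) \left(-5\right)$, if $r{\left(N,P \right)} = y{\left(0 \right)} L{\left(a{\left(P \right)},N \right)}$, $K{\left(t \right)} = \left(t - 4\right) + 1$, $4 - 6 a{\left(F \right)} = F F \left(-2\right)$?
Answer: $-70$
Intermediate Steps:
$a{\left(F \right)} = \frac{2}{3} + \frac{F^{2}}{3}$ ($a{\left(F \right)} = \frac{2}{3} - \frac{F F \left(-2\right)}{6} = \frac{2}{3} - \frac{F^{2} \left(-2\right)}{6} = \frac{2}{3} - \frac{\left(-2\right) F^{2}}{6} = \frac{2}{3} + \frac{F^{2}}{3}$)
$K{\left(t \right)} = -3 + t$ ($K{\left(t \right)} = \left(-4 + t\right) + 1 = -3 + t$)
$L{\left(H,M \right)} = 2 + 6 H M$ ($L{\left(H,M \right)} = 2 + H 6 M = 2 + 6 H M$)
$r{\left(N,P \right)} = 0$ ($r{\left(N,P \right)} = 0 \left(2 + 6 \left(\frac{2}{3} + \frac{P^{2}}{3}\right) N\right) = 0 \left(2 + 6 N \left(\frac{2}{3} + \frac{P^{2}}{3}\right)\right) = 0$)
$\left(r{\left(K{\left(5 \right)},-1 \right)} + 14\right) \left(-5\right) = \left(0 + 14\right) \left(-5\right) = 14 \left(-5\right) = -70$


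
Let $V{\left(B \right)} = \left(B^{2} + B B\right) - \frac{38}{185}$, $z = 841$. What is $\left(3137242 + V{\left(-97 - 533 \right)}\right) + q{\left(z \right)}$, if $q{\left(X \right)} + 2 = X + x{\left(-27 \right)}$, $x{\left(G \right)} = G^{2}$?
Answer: $\frac{727532812}{185} \approx 3.9326 \cdot 10^{6}$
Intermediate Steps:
$V{\left(B \right)} = - \frac{38}{185} + 2 B^{2}$ ($V{\left(B \right)} = \left(B^{2} + B^{2}\right) - \frac{38}{185} = 2 B^{2} - \frac{38}{185} = - \frac{38}{185} + 2 B^{2}$)
$q{\left(X \right)} = 727 + X$ ($q{\left(X \right)} = -2 + \left(X + \left(-27\right)^{2}\right) = -2 + \left(X + 729\right) = -2 + \left(729 + X\right) = 727 + X$)
$\left(3137242 + V{\left(-97 - 533 \right)}\right) + q{\left(z \right)} = \left(3137242 - \left(\frac{38}{185} - 2 \left(-97 - 533\right)^{2}\right)\right) + \left(727 + 841\right) = \left(3137242 - \left(\frac{38}{185} - 2 \left(-97 - 533\right)^{2}\right)\right) + 1568 = \left(3137242 - \left(\frac{38}{185} - 2 \left(-630\right)^{2}\right)\right) + 1568 = \left(3137242 + \left(- \frac{38}{185} + 2 \cdot 396900\right)\right) + 1568 = \left(3137242 + \left(- \frac{38}{185} + 793800\right)\right) + 1568 = \left(3137242 + \frac{146852962}{185}\right) + 1568 = \frac{727242732}{185} + 1568 = \frac{727532812}{185}$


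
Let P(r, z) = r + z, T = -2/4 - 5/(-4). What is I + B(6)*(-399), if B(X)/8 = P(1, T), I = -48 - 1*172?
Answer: -5806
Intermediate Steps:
I = -220 (I = -48 - 172 = -220)
T = ¾ (T = -2*¼ - 5*(-¼) = -½ + 5/4 = ¾ ≈ 0.75000)
B(X) = 14 (B(X) = 8*(1 + ¾) = 8*(7/4) = 14)
I + B(6)*(-399) = -220 + 14*(-399) = -220 - 5586 = -5806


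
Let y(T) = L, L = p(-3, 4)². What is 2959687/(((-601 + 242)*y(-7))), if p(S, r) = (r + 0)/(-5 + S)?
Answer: -11838748/359 ≈ -32977.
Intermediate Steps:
p(S, r) = r/(-5 + S)
L = ¼ (L = (4/(-5 - 3))² = (4/(-8))² = (4*(-⅛))² = (-½)² = ¼ ≈ 0.25000)
y(T) = ¼
2959687/(((-601 + 242)*y(-7))) = 2959687/(((-601 + 242)*(¼))) = 2959687/((-359*¼)) = 2959687/(-359/4) = 2959687*(-4/359) = -11838748/359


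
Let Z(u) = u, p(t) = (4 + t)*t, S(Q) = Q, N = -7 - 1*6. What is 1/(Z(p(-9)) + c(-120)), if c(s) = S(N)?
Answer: 1/32 ≈ 0.031250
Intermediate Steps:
N = -13 (N = -7 - 6 = -13)
p(t) = t*(4 + t)
c(s) = -13
1/(Z(p(-9)) + c(-120)) = 1/(-9*(4 - 9) - 13) = 1/(-9*(-5) - 13) = 1/(45 - 13) = 1/32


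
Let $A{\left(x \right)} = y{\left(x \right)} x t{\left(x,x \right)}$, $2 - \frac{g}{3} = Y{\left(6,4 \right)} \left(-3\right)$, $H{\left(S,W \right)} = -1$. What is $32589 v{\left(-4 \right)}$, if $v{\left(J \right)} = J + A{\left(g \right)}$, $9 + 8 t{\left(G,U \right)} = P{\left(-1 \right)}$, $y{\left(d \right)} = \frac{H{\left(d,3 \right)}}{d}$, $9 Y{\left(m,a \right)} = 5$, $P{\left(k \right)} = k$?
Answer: $- \frac{358479}{4} \approx -89620.0$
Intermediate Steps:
$Y{\left(m,a \right)} = \frac{5}{9}$ ($Y{\left(m,a \right)} = \frac{1}{9} \cdot 5 = \frac{5}{9}$)
$g = 11$ ($g = 6 - 3 \cdot \frac{5}{9} \left(-3\right) = 6 - -5 = 6 + 5 = 11$)
$y{\left(d \right)} = - \frac{1}{d}$
$t{\left(G,U \right)} = - \frac{5}{4}$ ($t{\left(G,U \right)} = - \frac{9}{8} + \frac{1}{8} \left(-1\right) = - \frac{9}{8} - \frac{1}{8} = - \frac{5}{4}$)
$A{\left(x \right)} = \frac{5}{4}$ ($A{\left(x \right)} = - \frac{1}{x} x \left(- \frac{5}{4}\right) = \left(-1\right) \left(- \frac{5}{4}\right) = \frac{5}{4}$)
$v{\left(J \right)} = \frac{5}{4} + J$ ($v{\left(J \right)} = J + \frac{5}{4} = \frac{5}{4} + J$)
$32589 v{\left(-4 \right)} = 32589 \left(\frac{5}{4} - 4\right) = 32589 \left(- \frac{11}{4}\right) = - \frac{358479}{4}$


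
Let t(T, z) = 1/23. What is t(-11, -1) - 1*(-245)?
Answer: 5636/23 ≈ 245.04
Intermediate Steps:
t(T, z) = 1/23
t(-11, -1) - 1*(-245) = 1/23 - 1*(-245) = 1/23 + 245 = 5636/23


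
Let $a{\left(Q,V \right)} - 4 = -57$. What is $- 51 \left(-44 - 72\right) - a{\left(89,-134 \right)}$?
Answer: $5969$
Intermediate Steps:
$a{\left(Q,V \right)} = -53$ ($a{\left(Q,V \right)} = 4 - 57 = -53$)
$- 51 \left(-44 - 72\right) - a{\left(89,-134 \right)} = - 51 \left(-44 - 72\right) - -53 = - 51 \left(-44 - 72\right) + 53 = \left(-51\right) \left(-116\right) + 53 = 5916 + 53 = 5969$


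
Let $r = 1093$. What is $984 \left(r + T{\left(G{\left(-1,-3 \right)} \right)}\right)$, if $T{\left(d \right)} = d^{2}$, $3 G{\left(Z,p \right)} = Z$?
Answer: $\frac{3226864}{3} \approx 1.0756 \cdot 10^{6}$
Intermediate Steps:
$G{\left(Z,p \right)} = \frac{Z}{3}$
$984 \left(r + T{\left(G{\left(-1,-3 \right)} \right)}\right) = 984 \left(1093 + \left(\frac{1}{3} \left(-1\right)\right)^{2}\right) = 984 \left(1093 + \left(- \frac{1}{3}\right)^{2}\right) = 984 \left(1093 + \frac{1}{9}\right) = 984 \cdot \frac{9838}{9} = \frac{3226864}{3}$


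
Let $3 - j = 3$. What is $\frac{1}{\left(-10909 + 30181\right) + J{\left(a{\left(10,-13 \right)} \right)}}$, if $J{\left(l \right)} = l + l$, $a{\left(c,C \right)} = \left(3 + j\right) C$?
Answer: $\frac{1}{19194} \approx 5.21 \cdot 10^{-5}$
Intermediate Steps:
$j = 0$ ($j = 3 - 3 = 0$)
$a{\left(c,C \right)} = 3 C$ ($a{\left(c,C \right)} = \left(3 + 0\right) C = 3 C$)
$J{\left(l \right)} = 2 l$
$\frac{1}{\left(-10909 + 30181\right) + J{\left(a{\left(10,-13 \right)} \right)}} = \frac{1}{\left(-10909 + 30181\right) + 2 \cdot 3 \left(-13\right)} = \frac{1}{19272 + 2 \left(-39\right)} = \frac{1}{19272 - 78} = \frac{1}{19194}$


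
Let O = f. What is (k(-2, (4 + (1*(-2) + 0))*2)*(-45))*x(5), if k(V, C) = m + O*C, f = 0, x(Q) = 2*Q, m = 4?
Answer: -1800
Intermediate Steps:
O = 0
k(V, C) = 4 (k(V, C) = 4 + 0*C = 4 + 0 = 4)
(k(-2, (4 + (1*(-2) + 0))*2)*(-45))*x(5) = (4*(-45))*(2*5) = -180*10 = -1800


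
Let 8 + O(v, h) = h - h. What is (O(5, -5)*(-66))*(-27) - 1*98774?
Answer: -113030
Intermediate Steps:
O(v, h) = -8 (O(v, h) = -8 + (h - h) = -8 + 0 = -8)
(O(5, -5)*(-66))*(-27) - 1*98774 = -8*(-66)*(-27) - 1*98774 = 528*(-27) - 98774 = -14256 - 98774 = -113030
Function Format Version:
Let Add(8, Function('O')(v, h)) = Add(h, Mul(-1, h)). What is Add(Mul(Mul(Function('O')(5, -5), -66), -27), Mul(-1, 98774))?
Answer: -113030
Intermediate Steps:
Function('O')(v, h) = -8 (Function('O')(v, h) = Add(-8, Add(h, Mul(-1, h))) = Add(-8, 0) = -8)
Add(Mul(Mul(Function('O')(5, -5), -66), -27), Mul(-1, 98774)) = Add(Mul(Mul(-8, -66), -27), Mul(-1, 98774)) = Add(Mul(528, -27), -98774) = Add(-14256, -98774) = -113030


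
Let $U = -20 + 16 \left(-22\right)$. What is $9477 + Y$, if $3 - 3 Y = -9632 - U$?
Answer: $\frac{37694}{3} \approx 12565.0$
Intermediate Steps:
$U = -372$ ($U = -20 - 352 = -372$)
$Y = \frac{9263}{3}$ ($Y = 1 - \frac{-9632 - -372}{3} = 1 - \frac{-9632 + 372}{3} = 1 - - \frac{9260}{3} = 1 + \frac{9260}{3} = \frac{9263}{3} \approx 3087.7$)
$9477 + Y = 9477 + \frac{9263}{3} = \frac{37694}{3}$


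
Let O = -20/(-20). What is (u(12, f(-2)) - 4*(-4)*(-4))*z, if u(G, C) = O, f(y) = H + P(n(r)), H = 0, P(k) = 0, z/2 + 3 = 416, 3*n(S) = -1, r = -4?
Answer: -52038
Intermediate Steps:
n(S) = -1/3 (n(S) = (1/3)*(-1) = -1/3)
z = 826 (z = -6 + 2*416 = -6 + 832 = 826)
f(y) = 0 (f(y) = 0 + 0 = 0)
O = 1 (O = -20*(-1/20) = 1)
u(G, C) = 1
(u(12, f(-2)) - 4*(-4)*(-4))*z = (1 - 4*(-4)*(-4))*826 = (1 + 16*(-4))*826 = (1 - 64)*826 = -63*826 = -52038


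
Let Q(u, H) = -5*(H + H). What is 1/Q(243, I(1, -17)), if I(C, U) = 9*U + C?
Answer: 1/1520 ≈ 0.00065789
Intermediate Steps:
I(C, U) = C + 9*U
Q(u, H) = -10*H
1/Q(243, I(1, -17)) = 1/(-10*(1 + 9*(-17))) = 1/(-10*(1 - 153)) = 1/(-10*(-152)) = 1/1520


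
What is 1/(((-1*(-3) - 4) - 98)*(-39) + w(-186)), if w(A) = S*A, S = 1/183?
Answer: 61/235459 ≈ 0.00025907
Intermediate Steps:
S = 1/183 ≈ 0.0054645
w(A) = A/183
1/(((-1*(-3) - 4) - 98)*(-39) + w(-186)) = 1/(((-1*(-3) - 4) - 98)*(-39) + (1/183)*(-186)) = 1/(((3 - 4) - 98)*(-39) - 62/61) = 1/((-1 - 98)*(-39) - 62/61) = 1/(-99*(-39) - 62/61) = 1/(3861 - 62/61) = 1/(235459/61) = 61/235459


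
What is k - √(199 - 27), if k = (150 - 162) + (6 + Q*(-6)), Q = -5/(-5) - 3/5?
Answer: -42/5 - 2*√43 ≈ -21.515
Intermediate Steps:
Q = ⅖ (Q = -5*(-⅕) - 3*⅕ = 1 - ⅗ = ⅖ ≈ 0.40000)
k = -42/5 (k = (150 - 162) + (6 + (⅖)*(-6)) = -12 + (6 - 12/5) = -12 + 18/5 = -42/5 ≈ -8.4000)
k - √(199 - 27) = -42/5 - √(199 - 27) = -42/5 - √172 = -42/5 - 2*√43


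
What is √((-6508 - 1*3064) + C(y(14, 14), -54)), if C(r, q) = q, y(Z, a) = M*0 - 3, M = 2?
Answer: I*√9626 ≈ 98.112*I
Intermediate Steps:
y(Z, a) = -3 (y(Z, a) = 2*0 - 3 = 0 - 3 = -3)
√((-6508 - 1*3064) + C(y(14, 14), -54)) = √((-6508 - 1*3064) - 54) = √((-6508 - 3064) - 54) = √(-9572 - 54) = √(-9626) = I*√9626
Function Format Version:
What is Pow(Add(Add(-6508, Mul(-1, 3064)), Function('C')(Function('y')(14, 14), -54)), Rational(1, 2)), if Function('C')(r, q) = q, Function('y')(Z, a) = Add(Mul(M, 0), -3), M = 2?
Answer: Mul(I, Pow(9626, Rational(1, 2))) ≈ Mul(98.112, I)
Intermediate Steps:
Function('y')(Z, a) = -3 (Function('y')(Z, a) = Add(Mul(2, 0), -3) = Add(0, -3) = -3)
Pow(Add(Add(-6508, Mul(-1, 3064)), Function('C')(Function('y')(14, 14), -54)), Rational(1, 2)) = Pow(Add(Add(-6508, Mul(-1, 3064)), -54), Rational(1, 2)) = Pow(Add(Add(-6508, -3064), -54), Rational(1, 2)) = Pow(Add(-9572, -54), Rational(1, 2)) = Pow(-9626, Rational(1, 2)) = Mul(I, Pow(9626, Rational(1, 2)))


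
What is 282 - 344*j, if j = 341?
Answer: -117022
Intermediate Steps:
282 - 344*j = 282 - 344*341 = 282 - 117304 = -117022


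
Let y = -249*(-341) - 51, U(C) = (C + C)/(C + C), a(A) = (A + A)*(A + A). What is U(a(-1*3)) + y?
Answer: 84859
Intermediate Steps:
a(A) = 4*A**2 (a(A) = (2*A)*(2*A) = 4*A**2)
U(C) = 1 (U(C) = (2*C)/((2*C)) = (2*C)*(1/(2*C)) = 1)
y = 84858 (y = 84909 - 51 = 84858)
U(a(-1*3)) + y = 1 + 84858 = 84859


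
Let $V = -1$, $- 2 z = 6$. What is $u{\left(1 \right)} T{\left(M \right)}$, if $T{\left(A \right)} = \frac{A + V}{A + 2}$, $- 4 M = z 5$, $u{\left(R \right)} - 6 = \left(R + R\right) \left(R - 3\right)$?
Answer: $\frac{22}{23} \approx 0.95652$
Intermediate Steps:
$z = -3$ ($z = \left(- \frac{1}{2}\right) 6 = -3$)
$u{\left(R \right)} = 6 + 2 R \left(-3 + R\right)$ ($u{\left(R \right)} = 6 + \left(R + R\right) \left(R - 3\right) = 6 + 2 R \left(-3 + R\right)$)
$M = \frac{15}{4}$ ($M = - \frac{\left(-3\right) 5}{4} = \left(- \frac{1}{4}\right) \left(-15\right) = \frac{15}{4} \approx 3.75$)
$T{\left(A \right)} = \frac{-1 + A}{2 + A}$ ($T{\left(A \right)} = \frac{A - 1}{A + 2} = \frac{-1 + A}{2 + A}$)
$u{\left(1 \right)} T{\left(M \right)} = \left(6 - 6 + 2 \cdot 1^{2}\right) \frac{-1 + \frac{15}{4}}{2 + \frac{15}{4}} = \left(6 - 6 + 2 \cdot 1\right) \frac{1}{\frac{23}{4}} \cdot \frac{11}{4} = \left(6 - 6 + 2\right) \frac{4}{23} \cdot \frac{11}{4} = 2 \cdot \frac{11}{23} = \frac{22}{23}$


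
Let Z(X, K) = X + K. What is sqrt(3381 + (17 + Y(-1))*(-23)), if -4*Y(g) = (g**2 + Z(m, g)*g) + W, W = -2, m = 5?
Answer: sqrt(11845)/2 ≈ 54.417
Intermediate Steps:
Z(X, K) = K + X
Y(g) = 1/2 - g**2/4 - g*(5 + g)/4 (Y(g) = -((g**2 + (g + 5)*g) - 2)/4 = -((g**2 + (5 + g)*g) - 2)/4 = -((g**2 + g*(5 + g)) - 2)/4 = -(-2 + g**2 + g*(5 + g))/4 = 1/2 - g**2/4 - g*(5 + g)/4)
sqrt(3381 + (17 + Y(-1))*(-23)) = sqrt(3381 + (17 + (1/2 - 1/4*(-1)**2 - 1/4*(-1)*(5 - 1)))*(-23)) = sqrt(3381 + (17 + (1/2 - 1/4*1 - 1/4*(-1)*4))*(-23)) = sqrt(3381 + (17 + (1/2 - 1/4 + 1))*(-23)) = sqrt(3381 + (17 + 5/4)*(-23)) = sqrt(3381 + (73/4)*(-23)) = sqrt(3381 - 1679/4) = sqrt(11845/4) = sqrt(11845)/2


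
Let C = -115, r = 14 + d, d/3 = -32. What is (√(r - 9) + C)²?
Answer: (115 - I*√91)² ≈ 13134.0 - 2194.1*I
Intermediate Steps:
d = -96 (d = 3*(-32) = -96)
r = -82 (r = 14 - 96 = -82)
(√(r - 9) + C)² = (√(-82 - 9) - 115)² = (√(-91) - 115)² = (I*√91 - 115)² = (-115 + I*√91)²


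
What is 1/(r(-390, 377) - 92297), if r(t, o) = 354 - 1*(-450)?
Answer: -1/91493 ≈ -1.0930e-5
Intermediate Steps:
r(t, o) = 804 (r(t, o) = 354 + 450 = 804)
1/(r(-390, 377) - 92297) = 1/(804 - 92297) = 1/(-91493) = -1/91493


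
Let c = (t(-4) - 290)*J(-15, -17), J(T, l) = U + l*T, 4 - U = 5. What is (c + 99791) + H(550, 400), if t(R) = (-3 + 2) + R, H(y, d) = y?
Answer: 25411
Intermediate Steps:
U = -1 (U = 4 - 1*5 = 4 - 5 = -1)
J(T, l) = -1 + T*l (J(T, l) = -1 + l*T = -1 + T*l)
t(R) = -1 + R
c = -74930 (c = ((-1 - 4) - 290)*(-1 - 15*(-17)) = (-5 - 290)*(-1 + 255) = -295*254 = -74930)
(c + 99791) + H(550, 400) = (-74930 + 99791) + 550 = 24861 + 550 = 25411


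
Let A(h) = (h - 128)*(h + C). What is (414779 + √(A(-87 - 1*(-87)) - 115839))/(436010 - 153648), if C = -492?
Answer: 414779/282362 + I*√52863/282362 ≈ 1.469 + 0.00081427*I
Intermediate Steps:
A(h) = (-492 + h)*(-128 + h) (A(h) = (h - 128)*(h - 492) = (-128 + h)*(-492 + h) = (-492 + h)*(-128 + h))
(414779 + √(A(-87 - 1*(-87)) - 115839))/(436010 - 153648) = (414779 + √((62976 + (-87 - 1*(-87))² - 620*(-87 - 1*(-87))) - 115839))/(436010 - 153648) = (414779 + √((62976 + (-87 + 87)² - 620*(-87 + 87)) - 115839))/282362 = (414779 + √((62976 + 0² - 620*0) - 115839))*(1/282362) = (414779 + √((62976 + 0 + 0) - 115839))*(1/282362) = (414779 + √(62976 - 115839))*(1/282362) = (414779 + √(-52863))*(1/282362) = (414779 + I*√52863)*(1/282362) = 414779/282362 + I*√52863/282362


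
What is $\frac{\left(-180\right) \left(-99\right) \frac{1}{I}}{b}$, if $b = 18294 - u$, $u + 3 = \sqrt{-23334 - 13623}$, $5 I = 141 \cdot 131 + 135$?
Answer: $\frac{45285075}{173044671961} + \frac{2475 i \sqrt{36957}}{173044671961} \approx 0.0002617 + 2.7496 \cdot 10^{-6} i$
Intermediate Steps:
$I = \frac{18606}{5}$ ($I = \frac{141 \cdot 131 + 135}{5} = \frac{18471 + 135}{5} = \frac{1}{5} \cdot 18606 = \frac{18606}{5} \approx 3721.2$)
$u = -3 + i \sqrt{36957}$ ($u = -3 + \sqrt{-23334 - 13623} = -3 + \sqrt{-36957} = -3 + i \sqrt{36957} \approx -3.0 + 192.24 i$)
$b = 18297 - i \sqrt{36957}$ ($b = 18294 - \left(-3 + i \sqrt{36957}\right) = 18294 + \left(3 - i \sqrt{36957}\right) = 18297 - i \sqrt{36957} \approx 18297.0 - 192.24 i$)
$\frac{\left(-180\right) \left(-99\right) \frac{1}{I}}{b} = \frac{\left(-180\right) \left(-99\right) \frac{1}{\frac{18606}{5}}}{18297 - i \sqrt{36957}} = \frac{17820 \cdot \frac{5}{18606}}{18297 - i \sqrt{36957}} = \frac{14850}{3101 \left(18297 - i \sqrt{36957}\right)}$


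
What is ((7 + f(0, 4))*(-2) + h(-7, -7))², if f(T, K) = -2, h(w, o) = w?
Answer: 289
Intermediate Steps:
((7 + f(0, 4))*(-2) + h(-7, -7))² = ((7 - 2)*(-2) - 7)² = (5*(-2) - 7)² = (-10 - 7)² = (-17)² = 289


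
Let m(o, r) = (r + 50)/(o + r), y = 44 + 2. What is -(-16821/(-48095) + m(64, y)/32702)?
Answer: -3025672737/8650414795 ≈ -0.34977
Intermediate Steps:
y = 46
m(o, r) = (50 + r)/(o + r)
-(-16821/(-48095) + m(64, y)/32702) = -(-16821/(-48095) + ((50 + 46)/(64 + 46))/32702) = -(-16821*(-1/48095) + (96/110)*(1/32702)) = -(16821/48095 + ((1/110)*96)*(1/32702)) = -(16821/48095 + (48/55)*(1/32702)) = -(16821/48095 + 24/899305) = -1*3025672737/8650414795 = -3025672737/8650414795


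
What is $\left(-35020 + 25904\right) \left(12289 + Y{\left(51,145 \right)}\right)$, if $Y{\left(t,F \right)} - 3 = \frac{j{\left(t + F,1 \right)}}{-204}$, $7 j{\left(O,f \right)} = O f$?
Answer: $- \frac{5714683660}{51} \approx -1.1205 \cdot 10^{8}$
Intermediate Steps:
$j{\left(O,f \right)} = \frac{O f}{7}$
$Y{\left(t,F \right)} = 3 - \frac{F}{1428} - \frac{t}{1428}$ ($Y{\left(t,F \right)} = 3 + \frac{\frac{1}{7} \left(t + F\right) 1}{-204} = 3 + \frac{1}{7} \left(F + t\right) 1 \left(- \frac{1}{204}\right) = 3 + \left(\frac{F}{7} + \frac{t}{7}\right) \left(- \frac{1}{204}\right) = 3 - \left(\frac{F}{1428} + \frac{t}{1428}\right) = 3 - \frac{F}{1428} - \frac{t}{1428}$)
$\left(-35020 + 25904\right) \left(12289 + Y{\left(51,145 \right)}\right) = \left(-35020 + 25904\right) \left(12289 - - \frac{146}{51}\right) = - 9116 \left(12289 - - \frac{146}{51}\right) = - 9116 \left(12289 + \frac{146}{51}\right) = \left(-9116\right) \frac{626885}{51} = - \frac{5714683660}{51}$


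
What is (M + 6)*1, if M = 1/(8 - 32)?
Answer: 143/24 ≈ 5.9583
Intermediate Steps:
M = -1/24 (M = 1/(-24) = -1/24 ≈ -0.041667)
(M + 6)*1 = (-1/24 + 6)*1 = (143/24)*1 = 143/24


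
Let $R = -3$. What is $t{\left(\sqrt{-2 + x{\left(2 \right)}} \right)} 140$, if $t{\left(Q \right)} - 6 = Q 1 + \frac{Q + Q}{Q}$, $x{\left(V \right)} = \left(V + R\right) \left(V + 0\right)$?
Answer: $1120 + 280 i \approx 1120.0 + 280.0 i$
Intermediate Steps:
$x{\left(V \right)} = V \left(-3 + V\right)$ ($x{\left(V \right)} = \left(V - 3\right) \left(V + 0\right) = \left(-3 + V\right) V = V \left(-3 + V\right)$)
$t{\left(Q \right)} = 8 + Q$ ($t{\left(Q \right)} = 6 + \left(Q 1 + \frac{Q + Q}{Q}\right) = 6 + \left(Q + \frac{2 Q}{Q}\right) = 6 + \left(Q + 2\right) = 6 + \left(2 + Q\right) = 8 + Q$)
$t{\left(\sqrt{-2 + x{\left(2 \right)}} \right)} 140 = \left(8 + \sqrt{-2 + 2 \left(-3 + 2\right)}\right) 140 = \left(8 + \sqrt{-2 + 2 \left(-1\right)}\right) 140 = \left(8 + \sqrt{-2 - 2}\right) 140 = \left(8 + \sqrt{-4}\right) 140 = \left(8 + 2 i\right) 140 = 1120 + 280 i$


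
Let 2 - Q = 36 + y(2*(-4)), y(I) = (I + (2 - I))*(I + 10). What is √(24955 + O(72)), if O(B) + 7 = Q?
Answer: √24910 ≈ 157.83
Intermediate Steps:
y(I) = 20 + 2*I (y(I) = 2*(10 + I) = 20 + 2*I)
Q = -38 (Q = 2 - (36 + (20 + 2*(2*(-4)))) = 2 - (36 + (20 + 2*(-8))) = 2 - (36 + (20 - 16)) = 2 - (36 + 4) = 2 - 1*40 = 2 - 40 = -38)
O(B) = -45 (O(B) = -7 - 38 = -45)
√(24955 + O(72)) = √(24955 - 45) = √24910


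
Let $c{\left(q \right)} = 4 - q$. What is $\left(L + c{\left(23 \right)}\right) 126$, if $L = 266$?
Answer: $31122$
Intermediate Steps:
$\left(L + c{\left(23 \right)}\right) 126 = \left(266 + \left(4 - 23\right)\right) 126 = \left(266 - 19\right) 126 = 247 \cdot 126 = 31122$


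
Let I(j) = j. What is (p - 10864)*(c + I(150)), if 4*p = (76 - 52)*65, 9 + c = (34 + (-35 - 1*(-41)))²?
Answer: -18235234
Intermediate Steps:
c = 1591 (c = -9 + (34 + (-35 - 1*(-41)))² = -9 + (34 + (-35 + 41))² = -9 + (34 + 6)² = -9 + 40² = -9 + 1600 = 1591)
p = 390 (p = ((76 - 52)*65)/4 = (24*65)/4 = (¼)*1560 = 390)
(p - 10864)*(c + I(150)) = (390 - 10864)*(1591 + 150) = -10474*1741 = -18235234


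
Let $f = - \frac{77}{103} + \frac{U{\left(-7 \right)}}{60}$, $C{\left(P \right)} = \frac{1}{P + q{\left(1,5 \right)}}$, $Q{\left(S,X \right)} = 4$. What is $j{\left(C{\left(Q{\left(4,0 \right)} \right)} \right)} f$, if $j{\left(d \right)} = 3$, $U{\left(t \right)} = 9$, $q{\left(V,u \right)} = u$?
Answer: $- \frac{3693}{2060} \approx -1.7927$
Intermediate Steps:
$C{\left(P \right)} = \frac{1}{5 + P}$ ($C{\left(P \right)} = \frac{1}{P + 5} = \frac{1}{5 + P}$)
$f = - \frac{1231}{2060}$ ($f = - \frac{77}{103} + \frac{9}{60} = \left(-77\right) \frac{1}{103} + 9 \cdot \frac{1}{60} = - \frac{77}{103} + \frac{3}{20} = - \frac{1231}{2060} \approx -0.59757$)
$j{\left(C{\left(Q{\left(4,0 \right)} \right)} \right)} f = 3 \left(- \frac{1231}{2060}\right) = - \frac{3693}{2060}$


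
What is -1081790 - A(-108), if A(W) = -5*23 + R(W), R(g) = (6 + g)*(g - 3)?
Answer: -1092997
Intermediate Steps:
R(g) = (-3 + g)*(6 + g) (R(g) = (6 + g)*(-3 + g) = (-3 + g)*(6 + g))
A(W) = -133 + W² + 3*W (A(W) = -5*23 + (-18 + W² + 3*W) = -115 + (-18 + W² + 3*W) = -133 + W² + 3*W)
-1081790 - A(-108) = -1081790 - (-133 + (-108)² + 3*(-108)) = -1081790 - (-133 + 11664 - 324) = -1081790 - 1*11207 = -1081790 - 11207 = -1092997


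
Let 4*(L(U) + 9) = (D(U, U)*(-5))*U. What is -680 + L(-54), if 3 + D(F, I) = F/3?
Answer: -4213/2 ≈ -2106.5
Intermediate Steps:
D(F, I) = -3 + F/3
L(U) = -9 + U*(15 - 5*U/3)/4 (L(U) = -9 + (((-3 + U/3)*(-5))*U)/4 = -9 + ((15 - 5*U/3)*U)/4 = -9 + (U*(15 - 5*U/3))/4 = -9 + U*(15 - 5*U/3)/4)
-680 + L(-54) = -680 + (-9 - 5/12*(-54)*(-9 - 54)) = -680 + (-9 - 5/12*(-54)*(-63)) = -680 + (-9 - 2835/2) = -680 - 2853/2 = -4213/2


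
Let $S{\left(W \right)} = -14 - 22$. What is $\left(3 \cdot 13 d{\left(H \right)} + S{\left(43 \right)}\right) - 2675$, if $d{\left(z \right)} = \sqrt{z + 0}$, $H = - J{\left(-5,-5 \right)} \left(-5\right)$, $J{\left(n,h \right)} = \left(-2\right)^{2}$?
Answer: $-2711 + 78 \sqrt{5} \approx -2536.6$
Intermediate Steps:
$J{\left(n,h \right)} = 4$
$H = 20$ ($H = \left(-1\right) 4 \left(-5\right) = \left(-4\right) \left(-5\right) = 20$)
$d{\left(z \right)} = \sqrt{z}$
$S{\left(W \right)} = -36$
$\left(3 \cdot 13 d{\left(H \right)} + S{\left(43 \right)}\right) - 2675 = \left(3 \cdot 13 \sqrt{20} - 36\right) - 2675 = \left(39 \cdot 2 \sqrt{5} - 36\right) - 2675 = \left(78 \sqrt{5} - 36\right) - 2675 = \left(-36 + 78 \sqrt{5}\right) - 2675 = -2711 + 78 \sqrt{5}$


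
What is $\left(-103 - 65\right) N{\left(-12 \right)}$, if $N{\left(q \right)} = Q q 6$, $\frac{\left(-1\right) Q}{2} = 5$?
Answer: $-120960$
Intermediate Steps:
$Q = -10$ ($Q = \left(-2\right) 5 = -10$)
$N{\left(q \right)} = - 60 q$ ($N{\left(q \right)} = - 10 q 6 = - 60 q$)
$\left(-103 - 65\right) N{\left(-12 \right)} = \left(-103 - 65\right) \left(\left(-60\right) \left(-12\right)\right) = \left(-168\right) 720 = -120960$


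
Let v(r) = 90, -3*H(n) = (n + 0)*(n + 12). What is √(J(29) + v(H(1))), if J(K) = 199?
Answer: 17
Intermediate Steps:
H(n) = -n*(12 + n)/3 (H(n) = -(n + 0)*(n + 12)/3 = -n*(12 + n)/3)
√(J(29) + v(H(1))) = √(199 + 90) = √289 = 17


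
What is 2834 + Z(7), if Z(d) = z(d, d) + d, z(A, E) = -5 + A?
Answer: 2843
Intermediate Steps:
Z(d) = -5 + 2*d (Z(d) = (-5 + d) + d = -5 + 2*d)
2834 + Z(7) = 2834 + (-5 + 2*7) = 2834 + (-5 + 14) = 2834 + 9 = 2843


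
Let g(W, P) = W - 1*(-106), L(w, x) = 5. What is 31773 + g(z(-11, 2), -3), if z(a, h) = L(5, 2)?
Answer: 31884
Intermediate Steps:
z(a, h) = 5
g(W, P) = 106 + W (g(W, P) = W + 106 = 106 + W)
31773 + g(z(-11, 2), -3) = 31773 + (106 + 5) = 31773 + 111 = 31884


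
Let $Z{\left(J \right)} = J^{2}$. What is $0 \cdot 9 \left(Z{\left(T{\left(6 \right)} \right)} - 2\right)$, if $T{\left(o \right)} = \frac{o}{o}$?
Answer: $0$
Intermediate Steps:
$T{\left(o \right)} = 1$
$0 \cdot 9 \left(Z{\left(T{\left(6 \right)} \right)} - 2\right) = 0 \cdot 9 \left(1^{2} - 2\right) = 0 \left(1 - 2\right) = 0 \left(-1\right) = 0$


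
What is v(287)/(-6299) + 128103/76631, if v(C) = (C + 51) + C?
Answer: 759026422/482698669 ≈ 1.5725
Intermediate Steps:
v(C) = 51 + 2*C (v(C) = (51 + C) + C = 51 + 2*C)
v(287)/(-6299) + 128103/76631 = (51 + 2*287)/(-6299) + 128103/76631 = (51 + 574)*(-1/6299) + 128103*(1/76631) = 625*(-1/6299) + 128103/76631 = -625/6299 + 128103/76631 = 759026422/482698669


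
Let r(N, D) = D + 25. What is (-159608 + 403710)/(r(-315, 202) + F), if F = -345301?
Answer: -122051/172537 ≈ -0.70739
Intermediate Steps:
r(N, D) = 25 + D
(-159608 + 403710)/(r(-315, 202) + F) = (-159608 + 403710)/((25 + 202) - 345301) = 244102/(227 - 345301) = 244102/(-345074) = 244102*(-1/345074) = -122051/172537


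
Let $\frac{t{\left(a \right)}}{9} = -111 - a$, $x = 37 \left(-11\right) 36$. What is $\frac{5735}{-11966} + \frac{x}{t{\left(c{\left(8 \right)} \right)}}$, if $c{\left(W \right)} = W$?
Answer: $\frac{606393}{45934} \approx 13.201$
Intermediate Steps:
$x = -14652$ ($x = \left(-407\right) 36 = -14652$)
$t{\left(a \right)} = -999 - 9 a$ ($t{\left(a \right)} = 9 \left(-111 - a\right) = -999 - 9 a$)
$\frac{5735}{-11966} + \frac{x}{t{\left(c{\left(8 \right)} \right)}} = \frac{5735}{-11966} - \frac{14652}{-999 - 72} = 5735 \left(- \frac{1}{11966}\right) - \frac{14652}{-999 - 72} = - \frac{185}{386} - \frac{14652}{-1071} = - \frac{185}{386} - - \frac{1628}{119} = - \frac{185}{386} + \frac{1628}{119} = \frac{606393}{45934}$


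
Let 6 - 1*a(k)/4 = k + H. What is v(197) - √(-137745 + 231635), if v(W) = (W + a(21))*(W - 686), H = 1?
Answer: -65037 - √93890 ≈ -65343.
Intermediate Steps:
a(k) = 20 - 4*k (a(k) = 24 - 4*(k + 1) = 24 - 4*(1 + k) = 24 + (-4 - 4*k) = 20 - 4*k)
v(W) = (-686 + W)*(-64 + W) (v(W) = (W + (20 - 4*21))*(W - 686) = (W + (20 - 84))*(-686 + W) = (W - 64)*(-686 + W) = (-64 + W)*(-686 + W) = (-686 + W)*(-64 + W))
v(197) - √(-137745 + 231635) = (43904 + 197² - 750*197) - √(-137745 + 231635) = (43904 + 38809 - 147750) - √93890 = -65037 - √93890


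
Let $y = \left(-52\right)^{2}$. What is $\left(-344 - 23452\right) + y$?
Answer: $-21092$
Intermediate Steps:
$y = 2704$
$\left(-344 - 23452\right) + y = \left(-344 - 23452\right) + 2704 = -23796 + 2704 = -21092$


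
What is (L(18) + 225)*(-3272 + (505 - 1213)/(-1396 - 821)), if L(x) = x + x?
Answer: -631038492/739 ≈ -8.5391e+5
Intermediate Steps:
L(x) = 2*x
(L(18) + 225)*(-3272 + (505 - 1213)/(-1396 - 821)) = (2*18 + 225)*(-3272 + (505 - 1213)/(-1396 - 821)) = (36 + 225)*(-3272 - 708/(-2217)) = 261*(-3272 - 708*(-1/2217)) = 261*(-3272 + 236/739) = 261*(-2417772/739) = -631038492/739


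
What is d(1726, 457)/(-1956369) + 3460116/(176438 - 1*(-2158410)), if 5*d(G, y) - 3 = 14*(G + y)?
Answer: 58232678905/39377795232 ≈ 1.4788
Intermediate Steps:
d(G, y) = 3/5 + 14*G/5 + 14*y/5 (d(G, y) = 3/5 + (14*(G + y))/5 = 3/5 + (14*G + 14*y)/5 = 3/5 + (14*G/5 + 14*y/5) = 3/5 + 14*G/5 + 14*y/5)
d(1726, 457)/(-1956369) + 3460116/(176438 - 1*(-2158410)) = (3/5 + (14/5)*1726 + (14/5)*457)/(-1956369) + 3460116/(176438 - 1*(-2158410)) = (3/5 + 24164/5 + 6398/5)*(-1/1956369) + 3460116/(176438 + 2158410) = 6113*(-1/1956369) + 3460116/2334848 = -6113/1956369 + 3460116*(1/2334848) = -6113/1956369 + 865029/583712 = 58232678905/39377795232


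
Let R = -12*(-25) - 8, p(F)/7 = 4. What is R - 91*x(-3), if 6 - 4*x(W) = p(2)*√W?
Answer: 311/2 + 637*I*√3 ≈ 155.5 + 1103.3*I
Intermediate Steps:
p(F) = 28 (p(F) = 7*4 = 28)
x(W) = 3/2 - 7*√W
R = 292 (R = 300 - 8 = 292)
R - 91*x(-3) = 292 - 91*(3/2 - 7*I*√3) = 292 - (273/2 - 637*I*√3) = 292 + (-273/2 + 637*I*√3) = 311/2 + 637*I*√3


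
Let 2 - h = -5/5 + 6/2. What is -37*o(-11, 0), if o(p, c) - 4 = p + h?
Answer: 259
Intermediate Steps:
h = 0 (h = 2 - (-5/5 + 6/2) = 2 - (-5*⅕ + 6*(½)) = 2 - (-1 + 3) = 2 - 1*2 = 2 - 2 = 0)
o(p, c) = 4 + p (o(p, c) = 4 + (p + 0) = 4 + p)
-37*o(-11, 0) = -37*(4 - 11) = -37*(-7) = 259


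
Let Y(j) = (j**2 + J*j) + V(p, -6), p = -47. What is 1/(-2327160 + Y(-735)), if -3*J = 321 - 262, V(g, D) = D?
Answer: -1/1772486 ≈ -5.6418e-7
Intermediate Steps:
J = -59/3 (J = -(321 - 262)/3 = -1/3*59 = -59/3 ≈ -19.667)
Y(j) = -6 + j**2 - 59*j/3 (Y(j) = (j**2 - 59*j/3) - 6 = -6 + j**2 - 59*j/3)
1/(-2327160 + Y(-735)) = 1/(-2327160 + (-6 + (-735)**2 - 59/3*(-735))) = 1/(-2327160 + (-6 + 540225 + 14455)) = 1/(-2327160 + 554674) = 1/(-1772486) = -1/1772486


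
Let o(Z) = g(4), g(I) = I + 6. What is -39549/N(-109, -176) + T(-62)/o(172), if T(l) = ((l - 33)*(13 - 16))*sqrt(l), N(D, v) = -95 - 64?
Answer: 13183/53 + 57*I*sqrt(62)/2 ≈ 248.74 + 224.41*I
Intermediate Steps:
g(I) = 6 + I
N(D, v) = -159
o(Z) = 10 (o(Z) = 6 + 4 = 10)
T(l) = sqrt(l)*(99 - 3*l) (T(l) = ((-33 + l)*(-3))*sqrt(l) = (99 - 3*l)*sqrt(l) = sqrt(l)*(99 - 3*l))
-39549/N(-109, -176) + T(-62)/o(172) = -39549/(-159) + (3*sqrt(-62)*(33 - 1*(-62)))/10 = -39549*(-1/159) + (3*(I*sqrt(62))*(33 + 62))*(1/10) = 13183/53 + (3*(I*sqrt(62))*95)*(1/10) = 13183/53 + (285*I*sqrt(62))*(1/10) = 13183/53 + 57*I*sqrt(62)/2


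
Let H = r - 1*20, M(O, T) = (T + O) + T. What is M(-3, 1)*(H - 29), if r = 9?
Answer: 40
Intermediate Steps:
M(O, T) = O + 2*T (M(O, T) = (O + T) + T = O + 2*T)
H = -11 (H = 9 - 1*20 = 9 - 20 = -11)
M(-3, 1)*(H - 29) = (-3 + 2*1)*(-11 - 29) = (-3 + 2)*(-40) = -1*(-40) = 40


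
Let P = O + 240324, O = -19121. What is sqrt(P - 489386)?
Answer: I*sqrt(268183) ≈ 517.86*I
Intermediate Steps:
P = 221203 (P = -19121 + 240324 = 221203)
sqrt(P - 489386) = sqrt(221203 - 489386) = sqrt(-268183) = I*sqrt(268183)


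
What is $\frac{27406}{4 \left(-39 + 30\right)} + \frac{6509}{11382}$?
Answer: $- \frac{12987532}{17073} \approx -760.71$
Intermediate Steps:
$\frac{27406}{4 \left(-39 + 30\right)} + \frac{6509}{11382} = \frac{27406}{4 \left(-9\right)} + 6509 \cdot \frac{1}{11382} = \frac{27406}{-36} + \frac{6509}{11382} = 27406 \left(- \frac{1}{36}\right) + \frac{6509}{11382} = - \frac{13703}{18} + \frac{6509}{11382} = - \frac{12987532}{17073}$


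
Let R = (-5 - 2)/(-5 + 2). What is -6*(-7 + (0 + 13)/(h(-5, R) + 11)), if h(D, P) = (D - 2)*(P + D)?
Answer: 3504/89 ≈ 39.371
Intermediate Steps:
R = 7/3 (R = -7/(-3) = -7*(-1/3) = 7/3 ≈ 2.3333)
h(D, P) = (-2 + D)*(D + P)
-6*(-7 + (0 + 13)/(h(-5, R) + 11)) = -6*(-7 + (0 + 13)/(((-5)**2 - 2*(-5) - 2*7/3 - 5*7/3) + 11)) = -6*(-7 + 13/((25 + 10 - 14/3 - 35/3) + 11)) = -6*(-7 + 13/(56/3 + 11)) = -6*(-7 + 13/(89/3)) = -6*(-7 + 13*(3/89)) = -6*(-7 + 39/89) = -6*(-584/89) = 3504/89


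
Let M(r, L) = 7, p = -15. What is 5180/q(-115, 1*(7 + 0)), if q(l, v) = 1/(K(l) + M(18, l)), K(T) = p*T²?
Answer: -1027546240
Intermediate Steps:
K(T) = -15*T²
q(l, v) = 1/(7 - 15*l²) (q(l, v) = 1/(-15*l² + 7) = 1/(7 - 15*l²))
5180/q(-115, 1*(7 + 0)) = 5180/((-1/(-7 + 15*(-115)²))) = 5180/((-1/(-7 + 15*13225))) = 5180/((-1/(-7 + 198375))) = 5180/((-1/198368)) = 5180/((-1*1/198368)) = 5180/(-1/198368) = 5180*(-198368) = -1027546240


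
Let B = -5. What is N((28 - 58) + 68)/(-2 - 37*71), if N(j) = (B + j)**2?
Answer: -99/239 ≈ -0.41423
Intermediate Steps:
N(j) = (-5 + j)**2
N((28 - 58) + 68)/(-2 - 37*71) = (-5 + ((28 - 58) + 68))**2/(-2 - 37*71) = (-5 + (-30 + 68))**2/(-2 - 2627) = (-5 + 38)**2/(-2629) = 33**2*(-1/2629) = 1089*(-1/2629) = -99/239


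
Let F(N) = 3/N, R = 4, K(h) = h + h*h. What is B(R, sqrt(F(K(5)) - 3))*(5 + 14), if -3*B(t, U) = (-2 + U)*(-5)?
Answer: -190/3 + 19*I*sqrt(290)/6 ≈ -63.333 + 53.926*I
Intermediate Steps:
K(h) = h + h**2
B(t, U) = -10/3 + 5*U/3 (B(t, U) = -(-2 + U)*(-5)/3 = -(10 - 5*U)/3 = -10/3 + 5*U/3)
B(R, sqrt(F(K(5)) - 3))*(5 + 14) = (-10/3 + 5*sqrt(3/((5*(1 + 5))) - 3)/3)*(5 + 14) = (-10/3 + 5*sqrt(3/((5*6)) - 3)/3)*19 = (-10/3 + 5*sqrt(3/30 - 3)/3)*19 = (-10/3 + 5*sqrt(3*(1/30) - 3)/3)*19 = (-10/3 + 5*sqrt(1/10 - 3)/3)*19 = (-10/3 + 5*sqrt(-29/10)/3)*19 = (-10/3 + 5*(I*sqrt(290)/10)/3)*19 = (-10/3 + I*sqrt(290)/6)*19 = -190/3 + 19*I*sqrt(290)/6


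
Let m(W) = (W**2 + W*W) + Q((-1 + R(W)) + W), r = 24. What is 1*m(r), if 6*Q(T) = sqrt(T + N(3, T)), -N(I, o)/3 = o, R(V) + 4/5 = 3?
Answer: 1152 + I*sqrt(35)/5 ≈ 1152.0 + 1.1832*I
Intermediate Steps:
R(V) = 11/5 (R(V) = -4/5 + 3 = 11/5)
N(I, o) = -3*o
Q(T) = sqrt(2)*sqrt(-T)/6 (Q(T) = sqrt(T - 3*T)/6 = sqrt(-2*T)/6 = (sqrt(2)*sqrt(-T))/6 = sqrt(2)*sqrt(-T)/6)
m(W) = 2*W**2 + sqrt(2)*sqrt(-6/5 - W)/6 (m(W) = (W**2 + W*W) + sqrt(2)*sqrt(-((-1 + 11/5) + W))/6 = (W**2 + W**2) + sqrt(2)*sqrt(-(6/5 + W))/6 = 2*W**2 + sqrt(2)*sqrt(-6/5 - W)/6)
1*m(r) = 1*(2*24**2 + sqrt(-60 - 50*24)/30) = 1*(2*576 + sqrt(-60 - 1200)/30) = 1*(1152 + sqrt(-1260)/30) = 1*(1152 + (6*I*sqrt(35))/30) = 1*(1152 + I*sqrt(35)/5) = 1152 + I*sqrt(35)/5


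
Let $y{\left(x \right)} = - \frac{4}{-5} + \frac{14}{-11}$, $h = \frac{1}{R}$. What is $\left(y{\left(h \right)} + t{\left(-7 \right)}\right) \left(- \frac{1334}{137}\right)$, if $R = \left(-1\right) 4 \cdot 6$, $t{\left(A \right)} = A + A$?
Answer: $\frac{1061864}{7535} \approx 140.92$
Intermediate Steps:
$t{\left(A \right)} = 2 A$
$R = -24$ ($R = \left(-4\right) 6 = -24$)
$h = - \frac{1}{24}$ ($h = \frac{1}{-24} = - \frac{1}{24} \approx -0.041667$)
$y{\left(x \right)} = - \frac{26}{55}$ ($y{\left(x \right)} = \left(-4\right) \left(- \frac{1}{5}\right) + 14 \left(- \frac{1}{11}\right) = \frac{4}{5} - \frac{14}{11} = - \frac{26}{55}$)
$\left(y{\left(h \right)} + t{\left(-7 \right)}\right) \left(- \frac{1334}{137}\right) = \left(- \frac{26}{55} + 2 \left(-7\right)\right) \left(- \frac{1334}{137}\right) = \left(- \frac{26}{55} - 14\right) \left(\left(-1334\right) \frac{1}{137}\right) = \left(- \frac{796}{55}\right) \left(- \frac{1334}{137}\right) = \frac{1061864}{7535}$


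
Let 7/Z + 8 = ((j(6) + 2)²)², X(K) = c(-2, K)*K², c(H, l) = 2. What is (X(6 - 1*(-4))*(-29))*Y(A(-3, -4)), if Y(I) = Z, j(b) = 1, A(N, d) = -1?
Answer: -40600/73 ≈ -556.16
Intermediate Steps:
X(K) = 2*K²
Z = 7/73 (Z = 7/(-8 + ((1 + 2)²)²) = 7/(-8 + (3²)²) = 7/(-8 + 9²) = 7/(-8 + 81) = 7/73 ≈ 0.095890)
Y(I) = 7/73
(X(6 - 1*(-4))*(-29))*Y(A(-3, -4)) = ((2*(6 - 1*(-4))²)*(-29))*(7/73) = ((2*(6 + 4)²)*(-29))*(7/73) = ((2*10²)*(-29))*(7/73) = ((2*100)*(-29))*(7/73) = (200*(-29))*(7/73) = -5800*7/73 = -40600/73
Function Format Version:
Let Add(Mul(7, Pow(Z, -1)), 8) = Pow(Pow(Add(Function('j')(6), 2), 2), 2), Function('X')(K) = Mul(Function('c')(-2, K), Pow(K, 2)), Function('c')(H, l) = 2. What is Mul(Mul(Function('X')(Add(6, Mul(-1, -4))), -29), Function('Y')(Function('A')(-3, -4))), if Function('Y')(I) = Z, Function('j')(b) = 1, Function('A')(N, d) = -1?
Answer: Rational(-40600, 73) ≈ -556.16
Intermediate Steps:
Function('X')(K) = Mul(2, Pow(K, 2))
Z = Rational(7, 73) (Z = Mul(7, Pow(Add(-8, Pow(Pow(Add(1, 2), 2), 2)), -1)) = Mul(7, Pow(Add(-8, Pow(Pow(3, 2), 2)), -1)) = Mul(7, Pow(Add(-8, Pow(9, 2)), -1)) = Mul(7, Pow(Add(-8, 81), -1)) = Mul(7, Pow(73, -1)) = Mul(7, Rational(1, 73)) = Rational(7, 73) ≈ 0.095890)
Function('Y')(I) = Rational(7, 73)
Mul(Mul(Function('X')(Add(6, Mul(-1, -4))), -29), Function('Y')(Function('A')(-3, -4))) = Mul(Mul(Mul(2, Pow(Add(6, Mul(-1, -4)), 2)), -29), Rational(7, 73)) = Mul(Mul(Mul(2, Pow(Add(6, 4), 2)), -29), Rational(7, 73)) = Mul(Mul(Mul(2, Pow(10, 2)), -29), Rational(7, 73)) = Mul(Mul(Mul(2, 100), -29), Rational(7, 73)) = Mul(Mul(200, -29), Rational(7, 73)) = Mul(-5800, Rational(7, 73)) = Rational(-40600, 73)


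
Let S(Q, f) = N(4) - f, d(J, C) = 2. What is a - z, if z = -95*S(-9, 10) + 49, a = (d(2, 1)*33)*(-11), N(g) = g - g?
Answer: -1725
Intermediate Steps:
N(g) = 0
S(Q, f) = -f (S(Q, f) = 0 - f = -f)
a = -726 (a = (2*33)*(-11) = 66*(-11) = -726)
z = 999 (z = -(-95)*10 + 49 = -95*(-10) + 49 = 950 + 49 = 999)
a - z = -726 - 1*999 = -726 - 999 = -1725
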